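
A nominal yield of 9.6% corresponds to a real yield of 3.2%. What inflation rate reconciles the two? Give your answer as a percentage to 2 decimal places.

From (1+r_nom) = (1+r_real)(1+π), we get 1+π = (1 + 9.6%)/(1 + 3.2%) = 1.096/1.032 ≈ 1.06202.
So π ≈ 6.2016%.

6.20%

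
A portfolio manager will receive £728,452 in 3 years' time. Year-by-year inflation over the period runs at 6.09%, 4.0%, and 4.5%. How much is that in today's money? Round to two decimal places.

Price-level factor over 3 years: 1.0609 × 1.040 × 1.045 = 1.15298612.
Purchasing power today: £728,452 divided by that factor.

£631,795.98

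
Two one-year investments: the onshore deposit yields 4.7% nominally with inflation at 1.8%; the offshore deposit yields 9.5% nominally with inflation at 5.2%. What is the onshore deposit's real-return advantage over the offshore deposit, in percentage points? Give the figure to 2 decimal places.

-1.24

The onshore deposit real return: 1.047/1.018 − 1 = 2.849%.
The offshore deposit real return: 1.095/1.052 − 1 = 4.087%.
Difference: 2.849 − 4.087 = -1.238 pp.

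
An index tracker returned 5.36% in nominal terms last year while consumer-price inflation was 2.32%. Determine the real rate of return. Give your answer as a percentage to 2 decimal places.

2.97%

Real return via the Fisher equation: (1 + 5.36%)/(1 + 2.32%) − 1 = 1.0536/1.0232 − 1 ≈ 0.02971.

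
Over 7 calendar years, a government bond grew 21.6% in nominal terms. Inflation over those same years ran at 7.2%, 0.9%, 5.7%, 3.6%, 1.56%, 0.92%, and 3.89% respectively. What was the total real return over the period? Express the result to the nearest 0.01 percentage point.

-3.59%

Cumulative inflation factor: 1.072 × 1.009 × 1.057 × 1.036 × 1.0156 × 1.0092 × 1.0389 ≈ 1.26123.
Nominal growth factor: 1.21600. Real growth factor = 1.21600 / 1.26123 ≈ 0.96414.
Total real return ≈ -3.5862%.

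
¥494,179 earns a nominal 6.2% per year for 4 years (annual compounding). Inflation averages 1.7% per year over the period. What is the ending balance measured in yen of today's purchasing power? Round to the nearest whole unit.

¥587,623

Nominal value at maturity: ¥494,179 × (1 + 6.2%)^4 ≈ ¥628,612.
Price-level factor over 4 years: (1 + 1.7%)^4 ≈ 1.0697537355.
Dividing the nominal maturity value by the price-level factor gives the value in today's money.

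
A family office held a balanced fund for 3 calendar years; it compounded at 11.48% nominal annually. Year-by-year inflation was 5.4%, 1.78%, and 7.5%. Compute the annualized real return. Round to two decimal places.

Cumulative inflation factor: 1.054 × 1.0178 × 1.075 ≈ 1.15322.
Nominal growth factor: 1.38545. Real growth factor = 1.38545 / 1.15322 ≈ 1.20138.
Annualized: 1.20138^(1/3) − 1 ≈ 0.06306.

6.31%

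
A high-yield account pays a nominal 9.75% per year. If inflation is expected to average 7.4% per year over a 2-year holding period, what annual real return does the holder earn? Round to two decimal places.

2.19%

With constant rates the annual real return is the same each year: (1+9.75%)/(1+7.4%) − 1 = 0.02188.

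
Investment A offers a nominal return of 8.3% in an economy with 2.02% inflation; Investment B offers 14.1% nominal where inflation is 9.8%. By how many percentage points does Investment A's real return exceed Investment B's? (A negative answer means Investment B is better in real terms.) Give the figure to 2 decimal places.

Investment A real return: 1.083/1.0202 − 1 = 6.156%.
Investment B real return: 1.141/1.098 − 1 = 3.916%.
Difference: 6.156 − 3.916 = 2.240 pp.

2.24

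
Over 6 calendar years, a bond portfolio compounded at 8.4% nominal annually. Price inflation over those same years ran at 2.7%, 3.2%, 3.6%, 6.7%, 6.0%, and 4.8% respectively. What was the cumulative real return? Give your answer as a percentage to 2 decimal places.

Cumulative inflation factor: 1.027 × 1.032 × 1.036 × 1.067 × 1.060 × 1.048 ≈ 1.30149.
Nominal growth factor: 1.62247. Real growth factor = 1.62247 / 1.30149 ≈ 1.24662.
Total real return ≈ 24.6620%.

24.66%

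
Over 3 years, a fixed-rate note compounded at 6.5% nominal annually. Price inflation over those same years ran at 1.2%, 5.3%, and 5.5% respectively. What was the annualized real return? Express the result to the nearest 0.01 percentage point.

Cumulative inflation factor: 1.012 × 1.053 × 1.055 ≈ 1.12425.
Nominal growth factor: 1.20795. Real growth factor = 1.20795 / 1.12425 ≈ 1.07445.
Annualized: 1.07445^(1/3) − 1 ≈ 0.02423.

2.42%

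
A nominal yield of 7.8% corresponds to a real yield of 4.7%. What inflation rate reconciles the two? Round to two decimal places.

2.96%

From (1+r_nom) = (1+r_real)(1+π), we get 1+π = (1 + 7.8%)/(1 + 4.7%) = 1.078/1.047 ≈ 1.02961.
So π ≈ 2.9608%.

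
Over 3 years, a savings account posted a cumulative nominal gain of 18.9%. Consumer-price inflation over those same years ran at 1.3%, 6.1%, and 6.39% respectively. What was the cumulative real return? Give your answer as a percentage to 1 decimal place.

Cumulative inflation factor: 1.013 × 1.061 × 1.0639 ≈ 1.14347.
Nominal growth factor: 1.18900. Real growth factor = 1.18900 / 1.14347 ≈ 1.03982.
Total real return ≈ 3.9815%.

4.0%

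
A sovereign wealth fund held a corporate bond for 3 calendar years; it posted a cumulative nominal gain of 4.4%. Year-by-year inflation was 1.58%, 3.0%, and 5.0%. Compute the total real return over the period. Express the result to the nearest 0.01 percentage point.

Cumulative inflation factor: 1.0158 × 1.030 × 1.050 ≈ 1.09859.
Nominal growth factor: 1.04400. Real growth factor = 1.04400 / 1.09859 ≈ 0.95031.
Total real return ≈ -4.9689%.

-4.97%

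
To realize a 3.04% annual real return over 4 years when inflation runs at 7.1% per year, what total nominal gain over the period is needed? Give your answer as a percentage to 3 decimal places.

48.314%

Required annual nominal rate: (1+3.04%)(1+7.1%) − 1 = 10.35584%.
Cumulative over 4 years: (1 + 0.1035584)^4 − 1 ≈ 0.48314.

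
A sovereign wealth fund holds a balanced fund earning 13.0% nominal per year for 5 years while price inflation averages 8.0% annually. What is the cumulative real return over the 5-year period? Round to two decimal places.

The annual real rate is (1+13.0%)/(1+8.0%) − 1 = 4.6296%.
Compounded over 5 years: (1 + 0.046296)^5 − 1 ≈ 0.25393.

25.39%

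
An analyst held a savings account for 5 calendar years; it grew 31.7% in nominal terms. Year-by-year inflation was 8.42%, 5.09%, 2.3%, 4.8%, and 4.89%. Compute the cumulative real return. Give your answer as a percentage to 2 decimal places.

2.79%

Cumulative inflation factor: 1.0842 × 1.0509 × 1.023 × 1.048 × 1.0489 ≈ 1.28127.
Nominal growth factor: 1.31700. Real growth factor = 1.31700 / 1.28127 ≈ 1.02788.
Total real return ≈ 2.7884%.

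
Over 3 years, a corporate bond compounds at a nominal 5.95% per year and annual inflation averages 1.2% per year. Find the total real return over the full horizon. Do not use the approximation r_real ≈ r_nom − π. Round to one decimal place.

The annual real rate is (1+5.95%)/(1+1.2%) − 1 = 4.6937%.
Compounded over 3 years: (1 + 0.046937)^3 − 1 ≈ 0.14752.

14.8%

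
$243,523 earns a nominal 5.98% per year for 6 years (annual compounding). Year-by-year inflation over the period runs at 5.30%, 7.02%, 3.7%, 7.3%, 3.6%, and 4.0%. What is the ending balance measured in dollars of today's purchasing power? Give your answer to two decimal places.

Nominal value at maturity: $243,523 × (1 + 5.98%)^6 ≈ $345,051.15.
Price-level factor over 6 years: 1.0530 × 1.0702 × 1.037 × 1.073 × 1.036 × 1.040 ≈ 1.3510296831.
The maturity value deflated by that factor is the answer in today's purchasing power.

$255,398.64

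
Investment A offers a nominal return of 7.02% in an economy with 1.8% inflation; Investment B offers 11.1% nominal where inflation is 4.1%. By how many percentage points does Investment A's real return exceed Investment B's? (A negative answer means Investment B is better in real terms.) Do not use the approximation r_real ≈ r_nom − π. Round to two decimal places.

-1.60

Investment A real return: 1.0702/1.018 − 1 = 5.128%.
Investment B real return: 1.111/1.041 − 1 = 6.724%.
Difference: 5.128 − 6.724 = -1.596 pp.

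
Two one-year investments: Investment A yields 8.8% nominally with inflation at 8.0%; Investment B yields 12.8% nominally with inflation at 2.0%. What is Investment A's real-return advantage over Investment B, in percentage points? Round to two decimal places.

Investment A real return: 1.088/1.080 − 1 = 0.741%.
Investment B real return: 1.128/1.020 − 1 = 10.588%.
Difference: 0.741 − 10.588 = -9.847 pp.

-9.85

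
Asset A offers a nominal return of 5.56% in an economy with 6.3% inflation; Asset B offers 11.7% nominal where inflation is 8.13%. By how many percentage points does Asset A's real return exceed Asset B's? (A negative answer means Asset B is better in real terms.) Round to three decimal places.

Asset A real return: 1.0556/1.063 − 1 = -0.6961%.
Asset B real return: 1.117/1.0813 − 1 = 3.3016%.
Difference: -0.6961 − 3.3016 = -3.9977 pp.

-3.998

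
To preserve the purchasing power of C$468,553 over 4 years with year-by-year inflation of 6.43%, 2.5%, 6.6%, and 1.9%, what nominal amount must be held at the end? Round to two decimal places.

C$555,236.54

Cumulative price-level factor: 1.0643 × 1.025 × 1.066 × 1.019 ≈ 1.1850026355.
The nominal amount required is C$468,553 scaled up by that factor.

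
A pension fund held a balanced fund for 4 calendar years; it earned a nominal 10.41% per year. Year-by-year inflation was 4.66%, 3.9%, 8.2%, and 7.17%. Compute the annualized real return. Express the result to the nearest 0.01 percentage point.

Cumulative inflation factor: 1.0466 × 1.039 × 1.082 × 1.0717 ≈ 1.26095.
Nominal growth factor: 1.48605. Real growth factor = 1.48605 / 1.26095 ≈ 1.17852.
Annualized: 1.17852^(1/4) − 1 ≈ 0.04192.

4.19%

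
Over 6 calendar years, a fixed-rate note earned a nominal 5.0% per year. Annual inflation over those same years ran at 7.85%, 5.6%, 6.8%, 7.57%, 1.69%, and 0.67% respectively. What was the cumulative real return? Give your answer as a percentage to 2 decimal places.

0.05%

Cumulative inflation factor: 1.0785 × 1.056 × 1.068 × 1.0757 × 1.0169 × 1.0067 ≈ 1.33944.
Nominal growth factor: 1.34010. Real growth factor = 1.34010 / 1.33944 ≈ 1.00049.
Total real return ≈ 0.0486%.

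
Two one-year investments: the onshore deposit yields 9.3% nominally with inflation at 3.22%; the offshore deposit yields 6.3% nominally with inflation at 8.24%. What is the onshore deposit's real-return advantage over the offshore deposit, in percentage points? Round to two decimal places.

7.68

The onshore deposit real return: 1.093/1.0322 − 1 = 5.890%.
The offshore deposit real return: 1.063/1.0824 − 1 = -1.792%.
Difference: 5.890 − (-1.792) = 7.682 pp.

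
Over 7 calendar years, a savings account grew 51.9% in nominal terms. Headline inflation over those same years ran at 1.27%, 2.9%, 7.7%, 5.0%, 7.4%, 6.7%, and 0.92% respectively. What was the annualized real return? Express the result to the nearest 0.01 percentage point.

1.56%

Cumulative inflation factor: 1.0127 × 1.029 × 1.077 × 1.050 × 1.074 × 1.067 × 1.0092 ≈ 1.36285.
Nominal growth factor: 1.51900. Real growth factor = 1.51900 / 1.36285 ≈ 1.11458.
Annualized: 1.11458^(1/7) − 1 ≈ 0.01562.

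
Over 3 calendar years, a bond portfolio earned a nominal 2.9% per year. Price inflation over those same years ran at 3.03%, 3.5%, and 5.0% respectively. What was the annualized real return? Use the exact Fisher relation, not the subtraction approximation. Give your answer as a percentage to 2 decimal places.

Cumulative inflation factor: 1.0303 × 1.035 × 1.050 ≈ 1.11968.
Nominal growth factor: 1.08955. Real growth factor = 1.08955 / 1.11968 ≈ 0.97309.
Annualized: 0.97309^(1/3) − 1 ≈ -0.00905.

-0.91%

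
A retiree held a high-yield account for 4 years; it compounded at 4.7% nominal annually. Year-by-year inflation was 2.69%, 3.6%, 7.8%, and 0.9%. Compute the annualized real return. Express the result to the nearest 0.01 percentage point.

Cumulative inflation factor: 1.0269 × 1.036 × 1.078 × 1.009 ≈ 1.15717.
Nominal growth factor: 1.20167. Real growth factor = 1.20167 / 1.15717 ≈ 1.03846.
Annualized: 1.03846^(1/4) − 1 ≈ 0.00948.

0.95%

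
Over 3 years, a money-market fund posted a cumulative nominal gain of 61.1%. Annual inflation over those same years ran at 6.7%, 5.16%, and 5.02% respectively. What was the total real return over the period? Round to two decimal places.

Cumulative inflation factor: 1.067 × 1.0516 × 1.0502 ≈ 1.17838.
Nominal growth factor: 1.61100. Real growth factor = 1.61100 / 1.17838 ≈ 1.36713.
Total real return ≈ 36.7126%.

36.71%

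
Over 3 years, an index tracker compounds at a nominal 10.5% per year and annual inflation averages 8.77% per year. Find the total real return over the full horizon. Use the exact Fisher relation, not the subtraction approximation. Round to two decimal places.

The annual real rate is (1+10.5%)/(1+8.77%) − 1 = 1.5905%.
Compounded over 3 years: (1 + 0.015905)^3 − 1 ≈ 0.04848.

4.85%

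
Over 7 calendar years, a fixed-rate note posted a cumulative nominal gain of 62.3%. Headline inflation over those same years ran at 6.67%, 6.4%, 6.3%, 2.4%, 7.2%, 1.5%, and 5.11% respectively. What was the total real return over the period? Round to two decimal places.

14.87%

Cumulative inflation factor: 1.0667 × 1.064 × 1.063 × 1.024 × 1.072 × 1.015 × 1.0511 ≈ 1.41293.
Nominal growth factor: 1.62300. Real growth factor = 1.62300 / 1.41293 ≈ 1.14867.
Total real return ≈ 14.8673%.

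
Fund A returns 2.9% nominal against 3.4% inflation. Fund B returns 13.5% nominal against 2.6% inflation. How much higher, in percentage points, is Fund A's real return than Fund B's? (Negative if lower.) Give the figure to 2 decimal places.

Fund A real return: 1.029/1.034 − 1 = -0.484%.
Fund B real return: 1.135/1.026 − 1 = 10.624%.
Difference: -0.484 − 10.624 = -11.108 pp.

-11.11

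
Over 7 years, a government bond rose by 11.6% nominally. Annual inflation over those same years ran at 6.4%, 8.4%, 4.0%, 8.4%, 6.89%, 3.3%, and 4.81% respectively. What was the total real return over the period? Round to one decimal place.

-25.8%

Cumulative inflation factor: 1.064 × 1.084 × 1.040 × 1.084 × 1.0689 × 1.033 × 1.0481 ≈ 1.50478.
Nominal growth factor: 1.11600. Real growth factor = 1.11600 / 1.50478 ≈ 0.74164.
Total real return ≈ -25.8364%.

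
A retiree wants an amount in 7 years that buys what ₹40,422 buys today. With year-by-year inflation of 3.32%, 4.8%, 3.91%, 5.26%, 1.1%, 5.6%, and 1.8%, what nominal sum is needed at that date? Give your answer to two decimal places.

Cumulative price-level factor: 1.0332 × 1.048 × 1.0391 × 1.0526 × 1.011 × 1.056 × 1.018 ≈ 1.2871502413.
The nominal amount required is ₹40,422 scaled up by that factor.

₹52,029.19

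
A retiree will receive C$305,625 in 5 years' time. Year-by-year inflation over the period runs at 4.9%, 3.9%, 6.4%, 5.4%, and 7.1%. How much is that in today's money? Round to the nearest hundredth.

Price-level factor over 5 years: 1.049 × 1.039 × 1.064 × 1.054 × 1.071 ≈ 1.3090696238.
Purchasing power today: C$305,625 divided by that factor.

C$233,467.34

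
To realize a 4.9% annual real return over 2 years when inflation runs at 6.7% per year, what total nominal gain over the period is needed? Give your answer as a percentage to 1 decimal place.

25.3%

Required annual nominal rate: (1+4.9%)(1+6.7%) − 1 = 11.9283%.
Cumulative over 2 years: (1 + 0.119283)^2 − 1 ≈ 0.25279.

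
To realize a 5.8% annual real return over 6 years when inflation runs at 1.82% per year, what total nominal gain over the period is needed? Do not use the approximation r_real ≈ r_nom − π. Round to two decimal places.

56.28%

Required annual nominal rate: (1+5.8%)(1+1.82%) − 1 = 7.72556%.
Cumulative over 6 years: (1 + 0.0772556)^6 − 1 ≈ 0.56283.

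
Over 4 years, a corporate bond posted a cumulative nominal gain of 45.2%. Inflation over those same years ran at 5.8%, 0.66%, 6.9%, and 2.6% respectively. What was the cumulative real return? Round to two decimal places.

24.31%

Cumulative inflation factor: 1.058 × 1.0066 × 1.069 × 1.026 ≈ 1.16807.
Nominal growth factor: 1.45200. Real growth factor = 1.45200 / 1.16807 ≈ 1.24308.
Total real return ≈ 24.3080%.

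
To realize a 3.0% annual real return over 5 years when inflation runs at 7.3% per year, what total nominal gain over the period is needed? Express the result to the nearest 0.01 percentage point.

64.89%

Required annual nominal rate: (1+3.0%)(1+7.3%) − 1 = 10.519%.
Cumulative over 5 years: (1 + 0.10519)^5 − 1 ≈ 0.64886.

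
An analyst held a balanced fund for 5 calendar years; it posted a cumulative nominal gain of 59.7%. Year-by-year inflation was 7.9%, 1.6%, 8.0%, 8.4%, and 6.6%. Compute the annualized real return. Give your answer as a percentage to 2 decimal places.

3.14%

Cumulative inflation factor: 1.079 × 1.016 × 1.080 × 1.084 × 1.066 ≈ 1.36812.
Nominal growth factor: 1.59700. Real growth factor = 1.59700 / 1.36812 ≈ 1.16729.
Annualized: 1.16729^(1/5) − 1 ≈ 0.03142.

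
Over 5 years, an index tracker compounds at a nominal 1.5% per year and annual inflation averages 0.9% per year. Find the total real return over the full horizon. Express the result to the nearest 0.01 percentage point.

3.01%

The annual real rate is (1+1.5%)/(1+0.9%) − 1 = 0.5946%.
Compounded over 5 years: (1 + 0.005946)^5 − 1 ≈ 0.03009.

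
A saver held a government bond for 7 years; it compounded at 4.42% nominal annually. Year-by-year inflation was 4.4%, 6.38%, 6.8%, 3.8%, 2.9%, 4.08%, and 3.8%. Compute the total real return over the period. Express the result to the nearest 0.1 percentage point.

-1.1%

Cumulative inflation factor: 1.044 × 1.0638 × 1.068 × 1.038 × 1.029 × 1.0408 × 1.038 ≈ 1.36870.
Nominal growth factor: 1.35359. Real growth factor = 1.35359 / 1.36870 ≈ 0.98896.
Total real return ≈ -1.1045%.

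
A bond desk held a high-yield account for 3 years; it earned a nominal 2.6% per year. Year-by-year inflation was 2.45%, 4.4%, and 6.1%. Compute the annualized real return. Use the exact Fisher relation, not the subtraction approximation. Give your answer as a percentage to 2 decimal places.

Cumulative inflation factor: 1.0245 × 1.044 × 1.061 ≈ 1.13482.
Nominal growth factor: 1.08005. Real growth factor = 1.08005 / 1.13482 ≈ 0.95173.
Annualized: 0.95173^(1/3) − 1 ≈ -0.01636.

-1.64%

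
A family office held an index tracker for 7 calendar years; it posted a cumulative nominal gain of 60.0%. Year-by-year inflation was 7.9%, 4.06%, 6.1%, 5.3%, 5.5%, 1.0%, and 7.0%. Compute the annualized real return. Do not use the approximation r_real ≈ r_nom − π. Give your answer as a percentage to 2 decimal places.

Cumulative inflation factor: 1.079 × 1.0406 × 1.061 × 1.053 × 1.055 × 1.010 × 1.070 ≈ 1.43023.
Nominal growth factor: 1.60000. Real growth factor = 1.60000 / 1.43023 ≈ 1.11870.
Annualized: 1.11870^(1/7) − 1 ≈ 0.01615.

1.62%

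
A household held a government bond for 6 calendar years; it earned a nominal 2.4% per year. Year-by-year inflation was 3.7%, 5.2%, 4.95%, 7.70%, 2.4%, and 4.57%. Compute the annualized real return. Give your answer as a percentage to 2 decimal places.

-2.24%

Cumulative inflation factor: 1.037 × 1.052 × 1.0495 × 1.0770 × 1.024 × 1.0457 ≈ 1.32038.
Nominal growth factor: 1.15292. Real growth factor = 1.15292 / 1.32038 ≈ 0.87317.
Annualized: 0.87317^(1/6) − 1 ≈ -0.02235.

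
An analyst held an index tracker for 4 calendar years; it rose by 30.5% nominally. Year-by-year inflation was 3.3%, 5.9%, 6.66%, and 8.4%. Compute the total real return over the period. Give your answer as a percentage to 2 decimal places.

3.18%

Cumulative inflation factor: 1.033 × 1.059 × 1.0666 × 1.084 ≈ 1.26482.
Nominal growth factor: 1.30500. Real growth factor = 1.30500 / 1.26482 ≈ 1.03177.
Total real return ≈ 3.1771%.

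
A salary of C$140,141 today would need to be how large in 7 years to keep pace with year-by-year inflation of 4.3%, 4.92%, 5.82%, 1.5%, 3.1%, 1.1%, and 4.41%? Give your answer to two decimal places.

C$179,264.18

Cumulative price-level factor: 1.043 × 1.0492 × 1.0582 × 1.015 × 1.031 × 1.011 × 1.0441 ≈ 1.2791701206.
The nominal amount required is C$140,141 scaled up by that factor.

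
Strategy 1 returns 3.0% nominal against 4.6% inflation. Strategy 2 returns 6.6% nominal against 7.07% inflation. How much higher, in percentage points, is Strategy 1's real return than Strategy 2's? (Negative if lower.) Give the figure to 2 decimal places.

-1.09

Strategy 1 real return: 1.030/1.046 − 1 = -1.530%.
Strategy 2 real return: 1.066/1.0707 − 1 = -0.439%.
Difference: -1.530 − (-0.439) = -1.091 pp.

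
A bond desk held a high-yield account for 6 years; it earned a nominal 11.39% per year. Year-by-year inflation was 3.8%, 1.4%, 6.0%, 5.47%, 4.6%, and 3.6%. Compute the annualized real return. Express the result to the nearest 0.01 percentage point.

6.97%

Cumulative inflation factor: 1.038 × 1.014 × 1.060 × 1.0547 × 1.046 × 1.036 ≈ 1.27515.
Nominal growth factor: 1.91019. Real growth factor = 1.91019 / 1.27515 ≈ 1.49801.
Annualized: 1.49801^(1/6) − 1 ≈ 0.06968.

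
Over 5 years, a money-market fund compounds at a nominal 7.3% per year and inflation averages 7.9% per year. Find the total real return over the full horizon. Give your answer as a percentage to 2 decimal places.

The annual real rate is (1+7.3%)/(1+7.9%) − 1 = -0.5561%.
Compounded over 5 years: (1 + -0.005561)^5 − 1 ≈ -0.02750.

-2.75%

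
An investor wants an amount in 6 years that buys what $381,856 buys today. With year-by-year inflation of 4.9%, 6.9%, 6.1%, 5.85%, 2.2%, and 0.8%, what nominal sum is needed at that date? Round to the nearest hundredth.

Cumulative price-level factor: 1.049 × 1.069 × 1.061 × 1.0585 × 1.022 × 1.008 ≈ 1.2973909602.
The nominal amount required is $381,856 scaled up by that factor.

$495,416.52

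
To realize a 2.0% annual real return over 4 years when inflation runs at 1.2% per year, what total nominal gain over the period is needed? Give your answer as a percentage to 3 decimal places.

13.533%

Required annual nominal rate: (1+2.0%)(1+1.2%) − 1 = 3.224%.
Cumulative over 4 years: (1 + 0.03224)^4 − 1 ≈ 0.13533.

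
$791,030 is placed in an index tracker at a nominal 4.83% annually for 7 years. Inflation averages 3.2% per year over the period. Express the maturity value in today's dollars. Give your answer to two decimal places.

Nominal value at maturity: $791,030 × (1 + 4.83%)^7 ≈ $1,100,505.09.
Price-level factor over 7 years: (1 + 3.2%)^7 ≈ 1.2466882924.
The maturity value deflated by that factor is the answer in today's purchasing power.

$882,742.78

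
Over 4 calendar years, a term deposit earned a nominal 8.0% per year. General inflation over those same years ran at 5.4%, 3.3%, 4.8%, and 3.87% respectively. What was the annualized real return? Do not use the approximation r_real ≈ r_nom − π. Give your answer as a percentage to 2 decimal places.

Cumulative inflation factor: 1.054 × 1.033 × 1.048 × 1.0387 ≈ 1.18520.
Nominal growth factor: 1.36049. Real growth factor = 1.36049 / 1.18520 ≈ 1.14790.
Annualized: 1.14790^(1/4) − 1 ≈ 0.03508.

3.51%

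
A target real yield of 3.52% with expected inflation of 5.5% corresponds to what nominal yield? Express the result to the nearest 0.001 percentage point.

9.214%

By the Fisher equation, 1 + r_nom = (1 + 3.52%)(1 + 5.5%) = 1.0352 × 1.055 = 1.092136.
So r_nom = 9.2136%.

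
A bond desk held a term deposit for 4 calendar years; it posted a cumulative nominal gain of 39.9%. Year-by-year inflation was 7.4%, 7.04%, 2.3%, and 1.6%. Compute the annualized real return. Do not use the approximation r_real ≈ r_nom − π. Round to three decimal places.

4.022%

Cumulative inflation factor: 1.074 × 1.0704 × 1.023 × 1.016 ≈ 1.19487.
Nominal growth factor: 1.39900. Real growth factor = 1.39900 / 1.19487 ≈ 1.17084.
Annualized: 1.17084^(1/4) − 1 ≈ 0.04022.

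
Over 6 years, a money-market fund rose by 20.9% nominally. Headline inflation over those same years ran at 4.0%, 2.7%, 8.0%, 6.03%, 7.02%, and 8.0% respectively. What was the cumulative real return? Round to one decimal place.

-14.5%

Cumulative inflation factor: 1.040 × 1.027 × 1.080 × 1.0603 × 1.0702 × 1.080 ≈ 1.41366.
Nominal growth factor: 1.20900. Real growth factor = 1.20900 / 1.41366 ≈ 0.85523.
Total real return ≈ -14.4773%.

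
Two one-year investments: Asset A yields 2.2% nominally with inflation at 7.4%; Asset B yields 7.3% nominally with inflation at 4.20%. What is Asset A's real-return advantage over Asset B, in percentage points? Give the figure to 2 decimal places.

-7.82

Asset A real return: 1.022/1.074 − 1 = -4.842%.
Asset B real return: 1.073/1.0420 − 1 = 2.975%.
Difference: -4.842 − 2.975 = -7.817 pp.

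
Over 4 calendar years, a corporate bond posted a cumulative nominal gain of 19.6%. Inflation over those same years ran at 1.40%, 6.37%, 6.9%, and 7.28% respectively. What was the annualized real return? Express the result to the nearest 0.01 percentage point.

Cumulative inflation factor: 1.0140 × 1.0637 × 1.069 × 1.0728 ≈ 1.23695.
Nominal growth factor: 1.19600. Real growth factor = 1.19600 / 1.23695 ≈ 0.96689.
Annualized: 0.96689^(1/4) − 1 ≈ -0.00838.

-0.84%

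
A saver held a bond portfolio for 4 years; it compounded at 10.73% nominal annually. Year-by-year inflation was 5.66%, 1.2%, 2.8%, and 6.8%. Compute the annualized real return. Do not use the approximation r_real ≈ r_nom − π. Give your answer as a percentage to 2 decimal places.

6.38%

Cumulative inflation factor: 1.0566 × 1.012 × 1.028 × 1.068 ≈ 1.17397.
Nominal growth factor: 1.50335. Real growth factor = 1.50335 / 1.17397 ≈ 1.28058.
Annualized: 1.28058^(1/4) − 1 ≈ 0.06378.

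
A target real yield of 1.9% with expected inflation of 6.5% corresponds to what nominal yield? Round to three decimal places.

8.524%

By the Fisher equation, 1 + r_nom = (1 + 1.9%)(1 + 6.5%) = 1.019 × 1.065 = 1.085235.
So r_nom = 8.5235%.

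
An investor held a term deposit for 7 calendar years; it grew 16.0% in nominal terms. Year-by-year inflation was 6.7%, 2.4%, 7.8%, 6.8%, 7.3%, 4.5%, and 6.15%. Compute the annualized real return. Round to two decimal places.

Cumulative inflation factor: 1.067 × 1.024 × 1.078 × 1.068 × 1.073 × 1.045 × 1.0615 ≈ 1.49724.
Nominal growth factor: 1.16000. Real growth factor = 1.16000 / 1.49724 ≈ 0.77476.
Annualized: 0.77476^(1/7) − 1 ≈ -0.03580.

-3.58%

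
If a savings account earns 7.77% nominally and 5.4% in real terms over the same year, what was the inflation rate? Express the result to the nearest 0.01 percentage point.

2.25%

From (1+r_nom) = (1+r_real)(1+π), we get 1+π = (1 + 7.77%)/(1 + 5.4%) = 1.0777/1.054 ≈ 1.02249.
So π ≈ 2.2486%.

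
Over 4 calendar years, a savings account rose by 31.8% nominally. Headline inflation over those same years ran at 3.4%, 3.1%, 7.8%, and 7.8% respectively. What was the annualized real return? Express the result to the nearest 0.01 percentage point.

1.56%

Cumulative inflation factor: 1.034 × 1.031 × 1.078 × 1.078 ≈ 1.23884.
Nominal growth factor: 1.31800. Real growth factor = 1.31800 / 1.23884 ≈ 1.06389.
Annualized: 1.06389^(1/4) − 1 ≈ 0.01560.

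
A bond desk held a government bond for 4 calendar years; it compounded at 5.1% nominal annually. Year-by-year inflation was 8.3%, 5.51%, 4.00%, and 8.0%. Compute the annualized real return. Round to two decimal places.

-1.26%

Cumulative inflation factor: 1.083 × 1.0551 × 1.0400 × 1.080 ≈ 1.28345.
Nominal growth factor: 1.22014. Real growth factor = 1.22014 / 1.28345 ≈ 0.95067.
Annualized: 0.95067^(1/4) − 1 ≈ -0.01257.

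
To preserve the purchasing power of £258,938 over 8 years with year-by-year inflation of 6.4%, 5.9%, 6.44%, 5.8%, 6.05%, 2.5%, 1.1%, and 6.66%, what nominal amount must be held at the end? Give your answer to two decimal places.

£385,133.40

Cumulative price-level factor: 1.064 × 1.059 × 1.0644 × 1.058 × 1.0605 × 1.025 × 1.011 × 1.0666 ≈ 1.4873575928.
Multiplying £258,938 by the price-level factor gives the future nominal sum.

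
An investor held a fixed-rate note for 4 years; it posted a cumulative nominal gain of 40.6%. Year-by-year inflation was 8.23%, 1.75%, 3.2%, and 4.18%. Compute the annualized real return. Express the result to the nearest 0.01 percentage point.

4.39%

Cumulative inflation factor: 1.0823 × 1.0175 × 1.032 × 1.0418 ≈ 1.18398.
Nominal growth factor: 1.40600. Real growth factor = 1.40600 / 1.18398 ≈ 1.18752.
Annualized: 1.18752^(1/4) − 1 ≈ 0.04390.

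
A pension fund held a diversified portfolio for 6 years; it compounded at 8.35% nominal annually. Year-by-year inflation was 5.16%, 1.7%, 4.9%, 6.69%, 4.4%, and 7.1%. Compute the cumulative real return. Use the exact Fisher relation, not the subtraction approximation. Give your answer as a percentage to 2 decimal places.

20.90%

Cumulative inflation factor: 1.0516 × 1.017 × 1.049 × 1.0669 × 1.044 × 1.071 ≈ 1.33832.
Nominal growth factor: 1.61798. Real growth factor = 1.61798 / 1.33832 ≈ 1.20896.
Total real return ≈ 20.8962%.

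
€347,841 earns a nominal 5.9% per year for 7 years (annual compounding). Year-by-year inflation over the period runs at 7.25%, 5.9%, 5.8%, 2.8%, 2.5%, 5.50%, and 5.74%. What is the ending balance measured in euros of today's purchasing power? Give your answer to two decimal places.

Nominal value at maturity: €347,841 × (1 + 5.9%)^7 ≈ €519,580.08.
Price-level factor over 7 years: 1.0725 × 1.059 × 1.058 × 1.028 × 1.025 × 1.0550 × 1.0574 ≈ 1.4124974564.
The maturity value deflated by that factor is the answer in today's purchasing power.

€367,844.97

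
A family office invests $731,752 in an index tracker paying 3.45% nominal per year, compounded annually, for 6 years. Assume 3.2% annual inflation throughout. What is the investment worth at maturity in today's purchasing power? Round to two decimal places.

Nominal value at maturity: $731,752 × (1 + 3.45%)^6 ≈ $896,905.91.
Price-level factor over 6 years: (1 + 3.2%)^6 ≈ 1.2080312910.
The maturity value deflated by that factor is the answer in today's purchasing power.

$742,452.55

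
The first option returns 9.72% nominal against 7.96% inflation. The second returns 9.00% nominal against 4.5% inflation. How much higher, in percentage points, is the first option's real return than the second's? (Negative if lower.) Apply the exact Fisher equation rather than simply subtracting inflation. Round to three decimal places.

-2.676

The first option real return: 1.0972/1.0796 − 1 = 1.6302%.
The second real return: 1.0900/1.045 − 1 = 4.3062%.
Difference: 1.6302 − 4.3062 = -2.6760 pp.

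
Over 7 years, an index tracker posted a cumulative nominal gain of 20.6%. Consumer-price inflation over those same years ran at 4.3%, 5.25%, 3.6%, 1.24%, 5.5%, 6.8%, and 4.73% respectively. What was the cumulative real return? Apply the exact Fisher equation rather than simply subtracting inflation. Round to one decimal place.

Cumulative inflation factor: 1.043 × 1.0525 × 1.036 × 1.0124 × 1.055 × 1.068 × 1.0473 ≈ 1.35867.
Nominal growth factor: 1.20600. Real growth factor = 1.20600 / 1.35867 ≈ 0.88763.
Total real return ≈ -11.2365%.

-11.2%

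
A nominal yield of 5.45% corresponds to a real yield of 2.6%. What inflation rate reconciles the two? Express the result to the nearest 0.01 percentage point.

2.78%

From (1+r_nom) = (1+r_real)(1+π), we get 1+π = (1 + 5.45%)/(1 + 2.6%) = 1.0545/1.026 ≈ 1.02778.
So π ≈ 2.7778%.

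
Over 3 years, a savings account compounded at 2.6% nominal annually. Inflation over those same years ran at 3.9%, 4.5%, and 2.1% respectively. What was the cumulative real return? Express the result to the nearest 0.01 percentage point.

-2.57%

Cumulative inflation factor: 1.039 × 1.045 × 1.021 ≈ 1.10856.
Nominal growth factor: 1.08005. Real growth factor = 1.08005 / 1.10856 ≈ 0.97428.
Total real return ≈ -2.5718%.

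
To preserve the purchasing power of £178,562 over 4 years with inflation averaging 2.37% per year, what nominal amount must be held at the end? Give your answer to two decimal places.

Cumulative price-level factor: (1+2.37%)^4 ≈ 1.0982237037.
Multiplying £178,562 by the price-level factor gives the future nominal sum.

£196,101.02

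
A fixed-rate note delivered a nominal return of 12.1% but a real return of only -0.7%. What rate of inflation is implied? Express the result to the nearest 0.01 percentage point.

From (1+r_nom) = (1+r_real)(1+π), we get 1+π = (1 + 12.1%)/(1 − 0.7%) = 1.121/0.993 ≈ 1.12890.
So π ≈ 12.8902%.

12.89%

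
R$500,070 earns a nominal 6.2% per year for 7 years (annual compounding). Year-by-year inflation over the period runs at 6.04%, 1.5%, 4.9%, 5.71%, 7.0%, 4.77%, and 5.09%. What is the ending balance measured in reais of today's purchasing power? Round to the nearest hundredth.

R$541,867.35

Nominal value at maturity: R$500,070 × (1 + 6.2%)^7 ≈ R$761,907.80.
Price-level factor over 7 years: 1.0604 × 1.015 × 1.049 × 1.0571 × 1.070 × 1.0477 × 1.0509 ≈ 1.4060780738.
Dividing the nominal maturity value by the price-level factor gives the value in today's money.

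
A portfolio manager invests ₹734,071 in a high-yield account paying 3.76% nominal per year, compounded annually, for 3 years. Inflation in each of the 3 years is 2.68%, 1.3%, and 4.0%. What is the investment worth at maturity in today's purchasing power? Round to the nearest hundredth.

₹758,052.55

Nominal value at maturity: ₹734,071 × (1 + 3.76%)^3 ≈ ₹820,026.63.
Price-level factor over 3 years: 1.0268 × 1.013 × 1.040 = 1.081754336.
The maturity value deflated by that factor is the answer in today's purchasing power.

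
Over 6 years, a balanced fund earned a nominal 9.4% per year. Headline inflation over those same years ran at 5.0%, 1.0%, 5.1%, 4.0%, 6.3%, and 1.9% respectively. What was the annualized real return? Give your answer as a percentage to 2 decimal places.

5.33%

Cumulative inflation factor: 1.050 × 1.010 × 1.051 × 1.040 × 1.063 × 1.019 ≈ 1.25561.
Nominal growth factor: 1.71437. Real growth factor = 1.71437 / 1.25561 ≈ 1.36537.
Annualized: 1.36537^(1/6) − 1 ≈ 0.05327.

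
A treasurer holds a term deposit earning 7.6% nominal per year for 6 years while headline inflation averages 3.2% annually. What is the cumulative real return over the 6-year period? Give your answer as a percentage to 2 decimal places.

The annual real rate is (1+7.6%)/(1+3.2%) − 1 = 4.2636%.
Compounded over 6 years: (1 + 0.042636)^6 − 1 ≈ 0.28468.

28.47%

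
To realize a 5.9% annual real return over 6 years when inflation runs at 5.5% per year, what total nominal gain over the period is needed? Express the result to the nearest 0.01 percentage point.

94.49%

Required annual nominal rate: (1+5.9%)(1+5.5%) − 1 = 11.7245%.
Cumulative over 6 years: (1 + 0.117245)^6 − 1 ≈ 0.94487.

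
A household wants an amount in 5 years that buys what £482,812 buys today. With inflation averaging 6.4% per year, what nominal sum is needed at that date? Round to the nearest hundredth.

£658,394.50

Cumulative price-level factor: (1+6.4%)^5 ≈ 1.3636663998.
The nominal amount required is £482,812 scaled up by that factor.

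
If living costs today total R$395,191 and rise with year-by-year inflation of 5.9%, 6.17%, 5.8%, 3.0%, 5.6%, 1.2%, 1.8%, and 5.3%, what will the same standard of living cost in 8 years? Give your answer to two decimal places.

R$554,687.39

Cumulative price-level factor: 1.059 × 1.0617 × 1.058 × 1.030 × 1.056 × 1.012 × 1.018 × 1.053 ≈ 1.4035931814.
The nominal amount required is R$395,191 scaled up by that factor.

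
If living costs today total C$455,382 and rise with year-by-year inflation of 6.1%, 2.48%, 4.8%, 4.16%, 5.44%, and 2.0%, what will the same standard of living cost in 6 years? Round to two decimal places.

Cumulative price-level factor: 1.061 × 1.0248 × 1.048 × 1.0416 × 1.0544 × 1.020 ≈ 1.2765044218.
The nominal amount required is C$455,382 scaled up by that factor.

C$581,297.14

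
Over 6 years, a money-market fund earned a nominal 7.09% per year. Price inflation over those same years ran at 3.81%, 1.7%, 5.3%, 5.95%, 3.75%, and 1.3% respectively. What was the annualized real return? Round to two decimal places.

3.35%

Cumulative inflation factor: 1.0381 × 1.017 × 1.053 × 1.0595 × 1.0375 × 1.013 ≈ 1.23790.
Nominal growth factor: 1.50832. Real growth factor = 1.50832 / 1.23790 ≈ 1.21845.
Annualized: 1.21845^(1/6) − 1 ≈ 0.03348.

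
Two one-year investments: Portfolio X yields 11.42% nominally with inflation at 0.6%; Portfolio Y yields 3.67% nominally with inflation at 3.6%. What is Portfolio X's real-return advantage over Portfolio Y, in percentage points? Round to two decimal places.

Portfolio X real return: 1.1142/1.006 − 1 = 10.755%.
Portfolio Y real return: 1.0367/1.036 − 1 = 0.068%.
Difference: 10.755 − 0.068 = 10.687 pp.

10.69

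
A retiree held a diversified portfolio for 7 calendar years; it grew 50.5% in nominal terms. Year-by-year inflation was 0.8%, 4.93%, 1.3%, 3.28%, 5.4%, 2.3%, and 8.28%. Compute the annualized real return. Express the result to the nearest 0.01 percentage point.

2.20%

Cumulative inflation factor: 1.008 × 1.0493 × 1.013 × 1.0328 × 1.054 × 1.023 × 1.0828 ≈ 1.29196.
Nominal growth factor: 1.50500. Real growth factor = 1.50500 / 1.29196 ≈ 1.16489.
Annualized: 1.16489^(1/7) − 1 ≈ 0.02204.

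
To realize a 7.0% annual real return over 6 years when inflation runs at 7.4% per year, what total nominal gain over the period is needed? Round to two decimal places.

Required annual nominal rate: (1+7.0%)(1+7.4%) − 1 = 14.918%.
Cumulative over 6 years: (1 + 0.14918)^6 − 1 ≈ 1.30318.

130.32%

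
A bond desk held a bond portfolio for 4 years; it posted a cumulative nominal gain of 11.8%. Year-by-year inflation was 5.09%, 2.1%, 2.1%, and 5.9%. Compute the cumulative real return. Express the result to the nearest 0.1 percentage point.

Cumulative inflation factor: 1.0509 × 1.021 × 1.021 × 1.059 ≈ 1.16014.
Nominal growth factor: 1.11800. Real growth factor = 1.11800 / 1.16014 ≈ 0.96368.
Total real return ≈ -3.6320%.

-3.6%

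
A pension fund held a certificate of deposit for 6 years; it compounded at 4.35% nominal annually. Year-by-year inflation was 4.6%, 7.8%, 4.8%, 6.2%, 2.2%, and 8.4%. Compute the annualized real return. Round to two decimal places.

-1.23%

Cumulative inflation factor: 1.046 × 1.078 × 1.048 × 1.062 × 1.022 × 1.084 ≈ 1.39033.
Nominal growth factor: 1.29108. Real growth factor = 1.29108 / 1.39033 ≈ 0.92862.
Annualized: 0.92862^(1/6) − 1 ≈ -0.01227.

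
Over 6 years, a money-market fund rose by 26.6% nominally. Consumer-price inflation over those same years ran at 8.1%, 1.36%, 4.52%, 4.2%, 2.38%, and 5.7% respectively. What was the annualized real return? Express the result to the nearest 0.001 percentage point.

Cumulative inflation factor: 1.081 × 1.0136 × 1.0452 × 1.042 × 1.0238 × 1.057 ≈ 1.29137.
Nominal growth factor: 1.26600. Real growth factor = 1.26600 / 1.29137 ≈ 0.98036.
Annualized: 0.98036^(1/6) − 1 ≈ -0.00330.

-0.330%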